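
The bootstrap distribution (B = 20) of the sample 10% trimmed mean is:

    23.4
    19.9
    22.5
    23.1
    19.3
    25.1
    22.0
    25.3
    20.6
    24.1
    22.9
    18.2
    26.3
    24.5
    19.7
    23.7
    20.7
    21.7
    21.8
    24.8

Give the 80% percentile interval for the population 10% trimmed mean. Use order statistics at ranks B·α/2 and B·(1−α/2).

(19.3, 25.1)

Sorted replicates: 18.2, 19.3, 19.7, 19.9, 20.6, 20.7, 21.7, 21.8, 22.0, 22.5, 22.9, 23.1, 23.4, 23.7, 24.1, 24.5, 24.8, 25.1, 25.3, 26.3
α = 0.20; lower rank = 20 × 0.100 = 2; upper rank = 20 × 0.900 = 18.
The 2nd smallest replicate is 19.3; the 18th is 25.1.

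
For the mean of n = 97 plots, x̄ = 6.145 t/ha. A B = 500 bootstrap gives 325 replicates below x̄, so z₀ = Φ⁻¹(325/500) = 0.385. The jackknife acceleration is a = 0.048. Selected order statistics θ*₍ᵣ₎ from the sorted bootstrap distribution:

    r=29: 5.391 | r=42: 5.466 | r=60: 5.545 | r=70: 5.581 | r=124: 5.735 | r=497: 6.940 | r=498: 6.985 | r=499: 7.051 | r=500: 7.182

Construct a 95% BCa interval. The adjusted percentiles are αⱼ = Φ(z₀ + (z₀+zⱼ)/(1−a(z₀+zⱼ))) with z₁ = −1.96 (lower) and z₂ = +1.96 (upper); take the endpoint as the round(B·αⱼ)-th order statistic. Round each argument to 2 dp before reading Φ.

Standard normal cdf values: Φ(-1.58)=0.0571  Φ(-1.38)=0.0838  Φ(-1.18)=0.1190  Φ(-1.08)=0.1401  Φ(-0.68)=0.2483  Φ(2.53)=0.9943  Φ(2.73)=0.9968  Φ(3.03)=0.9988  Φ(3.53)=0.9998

(5.581, 7.051)

Lower: z₀ + z₁ = 0.385 + (-1.960) = -1.575; 1 − a(z₀+z₁) = 1 − (0.048)(-1.575) = 1.0756; argument = 0.385 + (-1.575)/1.0756 = -1.0793 → -1.08.
α₁ = Φ(-1.08) = 0.1401; rank = round(500 × 0.1401) = 70; θ*₍70₎ = 5.581.
Upper: z₀ + z₂ = 2.345; 1 − a(z₀+z₂) = 0.8874; argument = 3.0274 → 3.03; α₂ = 0.9988; rank = 499; θ*₍499₎ = 7.051.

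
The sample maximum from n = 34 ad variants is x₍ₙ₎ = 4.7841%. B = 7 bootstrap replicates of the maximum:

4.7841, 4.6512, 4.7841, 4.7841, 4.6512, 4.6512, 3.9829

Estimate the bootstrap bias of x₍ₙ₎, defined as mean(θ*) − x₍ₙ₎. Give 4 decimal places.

bias = −0.1714

mean(θ*) = (4.7841 + 4.6512 + 4.7841 + 4.7841 + 4.6512 + 4.6512 + 3.9829) / 7 = 4.61269
bias = 4.61269 − 4.7841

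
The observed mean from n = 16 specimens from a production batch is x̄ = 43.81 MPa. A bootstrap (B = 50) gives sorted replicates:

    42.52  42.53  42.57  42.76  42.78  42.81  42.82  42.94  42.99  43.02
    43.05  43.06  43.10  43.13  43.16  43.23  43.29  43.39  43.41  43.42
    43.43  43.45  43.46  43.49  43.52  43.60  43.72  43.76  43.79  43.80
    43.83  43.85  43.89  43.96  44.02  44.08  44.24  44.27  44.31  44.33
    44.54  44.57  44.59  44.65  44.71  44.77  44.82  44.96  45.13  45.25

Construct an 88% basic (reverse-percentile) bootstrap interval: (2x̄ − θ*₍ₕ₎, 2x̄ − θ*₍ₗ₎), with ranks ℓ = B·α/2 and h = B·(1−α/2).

(42.80, 45.05)

Percentile endpoints at ranks 3 and 47: θ*₍3₎ = 42.57, θ*₍47₎ = 44.82.
Basic interval reflects these around x̄:
  lower = 2 × 43.81 − 44.82 = 42.80
  upper = 2 × 43.81 − 42.57 = 45.05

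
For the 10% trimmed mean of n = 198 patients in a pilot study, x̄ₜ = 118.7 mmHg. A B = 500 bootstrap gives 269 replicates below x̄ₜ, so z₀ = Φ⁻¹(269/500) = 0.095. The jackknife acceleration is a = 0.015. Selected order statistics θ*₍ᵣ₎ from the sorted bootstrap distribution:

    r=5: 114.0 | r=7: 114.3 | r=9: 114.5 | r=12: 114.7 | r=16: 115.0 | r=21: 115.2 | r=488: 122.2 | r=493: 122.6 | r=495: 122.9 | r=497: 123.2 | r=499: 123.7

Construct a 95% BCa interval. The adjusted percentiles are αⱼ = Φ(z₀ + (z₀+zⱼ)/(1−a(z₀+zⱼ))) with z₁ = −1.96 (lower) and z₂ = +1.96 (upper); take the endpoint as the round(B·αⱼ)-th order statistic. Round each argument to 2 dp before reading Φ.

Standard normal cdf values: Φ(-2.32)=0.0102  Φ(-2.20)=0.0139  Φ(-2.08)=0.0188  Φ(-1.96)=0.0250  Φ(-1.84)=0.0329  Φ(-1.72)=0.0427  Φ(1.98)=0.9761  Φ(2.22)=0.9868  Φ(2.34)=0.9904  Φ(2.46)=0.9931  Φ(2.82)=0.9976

Lower: z₀ + z₁ = 0.095 + (-1.960) = -1.865; 1 − a(z₀+z₁) = 1 − (0.015)(-1.865) = 1.0280; argument = 0.095 + (-1.865)/1.0280 = -1.7192 → -1.72.
α₁ = Φ(-1.72) = 0.0427; rank = round(500 × 0.0427) = 21; θ*₍21₎ = 115.2.
Upper: z₀ + z₂ = 2.055; 1 − a(z₀+z₂) = 0.9692; argument = 2.2154 → 2.22; α₂ = 0.9868; rank = 493; θ*₍493₎ = 122.6.

(115.2, 122.6)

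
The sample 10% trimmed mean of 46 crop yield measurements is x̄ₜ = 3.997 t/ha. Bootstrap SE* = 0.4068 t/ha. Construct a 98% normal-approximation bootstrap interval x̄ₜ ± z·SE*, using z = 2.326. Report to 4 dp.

Margin = 2.326 × 0.4068 = 0.94622
Interval: 3.997 ± 0.94622

(3.0508, 4.9432)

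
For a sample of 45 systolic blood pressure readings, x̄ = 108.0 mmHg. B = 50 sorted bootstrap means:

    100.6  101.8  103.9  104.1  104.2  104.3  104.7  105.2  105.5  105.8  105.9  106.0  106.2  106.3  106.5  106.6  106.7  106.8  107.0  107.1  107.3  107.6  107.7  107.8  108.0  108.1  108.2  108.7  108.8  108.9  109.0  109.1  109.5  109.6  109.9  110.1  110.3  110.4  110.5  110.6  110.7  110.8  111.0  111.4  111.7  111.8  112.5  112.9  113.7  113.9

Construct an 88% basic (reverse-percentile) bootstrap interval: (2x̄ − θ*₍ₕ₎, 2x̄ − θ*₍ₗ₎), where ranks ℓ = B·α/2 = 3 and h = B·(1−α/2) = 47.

(103.5, 112.1)

Percentile endpoints at ranks 3 and 47: θ*₍3₎ = 103.9, θ*₍47₎ = 112.5.
Basic interval reflects these around x̄:
  lower = 2 × 108.0 − 112.5 = 103.5
  upper = 2 × 108.0 − 103.9 = 112.1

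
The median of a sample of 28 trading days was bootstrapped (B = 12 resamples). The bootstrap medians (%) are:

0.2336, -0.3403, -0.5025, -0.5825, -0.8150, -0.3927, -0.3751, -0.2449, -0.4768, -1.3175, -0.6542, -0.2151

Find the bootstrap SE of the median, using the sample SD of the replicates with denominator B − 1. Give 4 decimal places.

SE* = 0.3726

Bootstrap SE is the standard deviation of the 12 replicate medians.
Mean of replicates: (0.2336 + (-0.3403) + (-0.5025) + (-0.5825) + (-0.8150) + (-0.3927) + (-0.3751) + (-0.2449) + (-0.4768) + (-1.3175) + (-0.6542) + (-0.2151)) / 12 = -5.68300 / 12 = -0.47358
Sum of squared deviations: (+0.70718)² + (+0.13328)² + (−0.02892)² + (−0.10892)² + (−0.34142)² + (+0.08088)² + (+0.09848)² + (+0.22868)² + (−0.00322)² + (−0.84392)² + (−0.18062)² + (+0.25848)² = 1.52732
Variance = 1.52732 / 11 = 0.13885
SE* = √0.13885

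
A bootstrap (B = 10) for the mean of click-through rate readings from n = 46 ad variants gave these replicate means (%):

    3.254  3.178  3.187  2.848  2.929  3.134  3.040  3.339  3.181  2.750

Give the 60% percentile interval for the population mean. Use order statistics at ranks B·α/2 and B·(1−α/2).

Sorted replicates: 2.750, 2.848, 2.929, 3.040, 3.134, 3.178, 3.181, 3.187, 3.254, 3.339
α = 0.40; lower rank = 10 × 0.200 = 2; upper rank = 10 × 0.800 = 8.
The 2nd smallest replicate is 2.848; the 8th is 3.187.

(2.848, 3.187)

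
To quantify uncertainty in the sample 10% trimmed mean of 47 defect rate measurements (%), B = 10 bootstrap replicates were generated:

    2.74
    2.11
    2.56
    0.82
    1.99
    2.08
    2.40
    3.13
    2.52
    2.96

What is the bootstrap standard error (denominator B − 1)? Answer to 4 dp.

SE* = 0.6503

Bootstrap SE is the standard deviation of the 10 replicate 10% trimmed means.
Mean of replicates: (2.74 + 2.11 + 2.56 + 0.82 + 1.99 + 2.08 + 2.40 + 3.13 + 2.52 + 2.96) / 10 = 23.31000 / 10 = 2.33100
Sum of squared deviations: (+0.40900)² + (−0.22100)² + (+0.22900)² + (−1.51100)² + (−0.34100)² + (−0.25100)² + (+0.06900)² + (+0.79900)² + (+0.18900)² + (+0.62900)² = 3.80549
Variance = 3.80549 / 9 = 0.42283
SE* = √0.42283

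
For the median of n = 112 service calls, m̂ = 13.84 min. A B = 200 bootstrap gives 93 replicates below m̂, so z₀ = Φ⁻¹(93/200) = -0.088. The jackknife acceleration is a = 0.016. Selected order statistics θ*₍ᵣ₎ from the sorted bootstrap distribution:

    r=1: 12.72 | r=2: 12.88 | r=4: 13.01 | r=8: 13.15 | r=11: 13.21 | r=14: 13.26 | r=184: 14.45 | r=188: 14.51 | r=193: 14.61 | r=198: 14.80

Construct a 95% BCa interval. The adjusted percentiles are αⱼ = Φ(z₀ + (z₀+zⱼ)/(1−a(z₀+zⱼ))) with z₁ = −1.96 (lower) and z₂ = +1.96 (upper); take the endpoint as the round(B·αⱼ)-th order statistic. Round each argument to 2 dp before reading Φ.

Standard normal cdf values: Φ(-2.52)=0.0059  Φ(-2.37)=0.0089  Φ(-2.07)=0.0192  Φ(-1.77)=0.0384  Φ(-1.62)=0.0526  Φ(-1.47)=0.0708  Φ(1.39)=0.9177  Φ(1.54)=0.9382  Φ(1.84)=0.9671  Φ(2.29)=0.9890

Lower: z₀ + z₁ = -0.088 + (-1.960) = -2.048; 1 − a(z₀+z₁) = 1 − (0.016)(-2.048) = 1.0328; argument = -0.088 + (-2.048)/1.0328 = -2.0710 → -2.07.
α₁ = Φ(-2.07) = 0.0192; rank = round(200 × 0.0192) = 4; θ*₍4₎ = 13.01.
Upper: z₀ + z₂ = 1.872; 1 − a(z₀+z₂) = 0.9700; argument = 1.8418 → 1.84; α₂ = 0.9671; rank = 193; θ*₍193₎ = 14.61.

(13.01, 14.61)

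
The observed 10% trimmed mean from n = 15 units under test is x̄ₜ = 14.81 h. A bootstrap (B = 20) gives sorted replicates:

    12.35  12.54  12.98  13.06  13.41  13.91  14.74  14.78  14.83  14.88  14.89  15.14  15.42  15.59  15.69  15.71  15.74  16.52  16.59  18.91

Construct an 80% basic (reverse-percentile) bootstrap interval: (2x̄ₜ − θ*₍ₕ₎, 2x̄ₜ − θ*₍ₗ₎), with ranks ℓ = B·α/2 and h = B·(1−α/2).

Percentile endpoints at ranks 2 and 18: θ*₍2₎ = 12.54, θ*₍18₎ = 16.52.
Basic interval reflects these around x̄ₜ:
  lower = 2 × 14.81 − 16.52 = 13.10
  upper = 2 × 14.81 − 12.54 = 17.08

(13.10, 17.08)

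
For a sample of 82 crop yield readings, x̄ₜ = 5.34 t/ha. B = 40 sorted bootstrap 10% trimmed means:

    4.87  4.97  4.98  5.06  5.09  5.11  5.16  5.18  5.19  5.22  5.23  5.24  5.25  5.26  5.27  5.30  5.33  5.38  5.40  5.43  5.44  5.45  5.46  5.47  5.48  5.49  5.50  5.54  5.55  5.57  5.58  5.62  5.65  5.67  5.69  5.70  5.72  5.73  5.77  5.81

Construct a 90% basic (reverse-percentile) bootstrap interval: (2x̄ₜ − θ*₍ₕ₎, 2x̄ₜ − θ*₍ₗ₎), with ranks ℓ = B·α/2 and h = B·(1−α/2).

(4.95, 5.71)

Percentile endpoints at ranks 2 and 38: θ*₍2₎ = 4.97, θ*₍38₎ = 5.73.
Basic interval reflects these around x̄ₜ:
  lower = 2 × 5.34 − 5.73 = 4.95
  upper = 2 × 5.34 − 4.97 = 5.71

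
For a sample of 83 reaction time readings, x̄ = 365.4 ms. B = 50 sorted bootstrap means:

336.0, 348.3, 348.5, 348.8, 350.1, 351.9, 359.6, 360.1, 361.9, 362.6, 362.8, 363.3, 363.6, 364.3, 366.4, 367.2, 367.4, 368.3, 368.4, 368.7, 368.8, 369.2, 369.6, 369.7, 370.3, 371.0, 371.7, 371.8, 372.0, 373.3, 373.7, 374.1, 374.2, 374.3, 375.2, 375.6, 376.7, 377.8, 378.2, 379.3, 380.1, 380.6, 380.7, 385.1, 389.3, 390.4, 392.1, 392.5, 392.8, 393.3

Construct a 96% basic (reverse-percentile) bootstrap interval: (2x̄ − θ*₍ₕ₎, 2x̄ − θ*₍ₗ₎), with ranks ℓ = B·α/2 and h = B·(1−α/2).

Percentile endpoints at ranks 1 and 49: θ*₍1₎ = 336.0, θ*₍49₎ = 392.8.
Basic interval reflects these around x̄:
  lower = 2 × 365.4 − 392.8 = 338.0
  upper = 2 × 365.4 − 336.0 = 394.8

(338.0, 394.8)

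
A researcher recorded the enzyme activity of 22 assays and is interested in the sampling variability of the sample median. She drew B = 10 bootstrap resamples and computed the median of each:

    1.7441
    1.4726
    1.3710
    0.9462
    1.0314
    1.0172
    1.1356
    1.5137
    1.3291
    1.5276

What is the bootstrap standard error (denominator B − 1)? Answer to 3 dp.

SE* = 0.265

Bootstrap SE is the standard deviation of the 10 replicate medians.
Mean of replicates: (1.7441 + 1.4726 + 1.3710 + 0.9462 + 1.0314 + 1.0172 + 1.1356 + 1.5137 + 1.3291 + 1.5276) / 10 = 13.08850 / 10 = 1.30885
Sum of squared deviations: (+0.43525)² + (+0.16375)² + (+0.06215)² + (−0.36265)² + (−0.27745)² + (−0.29165)² + (−0.17325)² + (+0.20485)² + (+0.02025)² + (+0.21875)² = 0.63391
Variance = 0.63391 / 9 = 0.07043
SE* = √0.07043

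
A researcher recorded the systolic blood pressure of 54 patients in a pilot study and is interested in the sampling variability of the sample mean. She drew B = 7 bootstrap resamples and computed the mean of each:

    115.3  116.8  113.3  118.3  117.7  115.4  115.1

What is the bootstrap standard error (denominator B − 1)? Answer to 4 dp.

SE* = 1.7209

Bootstrap SE is the standard deviation of the 7 replicate means.
Mean of replicates: (115.3 + 116.8 + 113.3 + 118.3 + 117.7 + 115.4 + 115.1) / 7 = 811.90000 / 7 = 115.98571
Sum of squared deviations: (−0.68571)² + (+0.81429)² + (−2.68571)² + (+2.31429)² + (+1.71429)² + (−0.58571)² + (−0.88571)² = 17.76857
Variance = 17.76857 / 6 = 2.96143
SE* = √2.96143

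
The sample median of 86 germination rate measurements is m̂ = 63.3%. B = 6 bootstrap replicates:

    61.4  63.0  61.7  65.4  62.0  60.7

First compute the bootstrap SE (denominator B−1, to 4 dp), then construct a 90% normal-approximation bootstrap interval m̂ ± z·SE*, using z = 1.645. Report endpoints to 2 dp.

Mean of replicates = 62.3667; sum of squared deviations = 13.8933; SE* = √(13.8933/5) = 1.6669
Margin = 1.645 × 1.6669 = 2.742
Interval: 63.3 ± 2.742

(60.56, 66.04)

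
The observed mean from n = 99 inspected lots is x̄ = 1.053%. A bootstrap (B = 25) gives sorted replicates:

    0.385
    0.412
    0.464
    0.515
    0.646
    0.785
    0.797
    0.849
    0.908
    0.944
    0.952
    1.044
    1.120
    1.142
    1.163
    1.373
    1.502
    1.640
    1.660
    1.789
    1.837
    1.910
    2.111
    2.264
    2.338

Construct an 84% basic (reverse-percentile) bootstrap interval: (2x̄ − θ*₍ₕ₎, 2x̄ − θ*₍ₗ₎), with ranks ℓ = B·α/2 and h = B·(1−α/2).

(-0.005, 1.694)

Percentile endpoints at ranks 2 and 23: θ*₍2₎ = 0.412, θ*₍23₎ = 2.111.
Basic interval reflects these around x̄:
  lower = 2 × 1.053 − 2.111 = -0.005
  upper = 2 × 1.053 − 0.412 = 1.694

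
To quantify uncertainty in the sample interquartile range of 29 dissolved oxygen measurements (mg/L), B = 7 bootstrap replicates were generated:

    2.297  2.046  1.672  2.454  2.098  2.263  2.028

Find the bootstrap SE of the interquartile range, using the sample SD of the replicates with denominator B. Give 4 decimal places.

Bootstrap SE is the standard deviation of the 7 replicate interquartile ranges.
Mean of replicates: (2.297 + 2.046 + 1.672 + 2.454 + 2.098 + 2.263 + 2.028) / 7 = 14.85800 / 7 = 2.12257
Sum of squared deviations: (+0.17443)² + (−0.07657)² + (−0.45057)² + (+0.33143)² + (−0.02457)² + (+0.14043)² + (−0.09457)² = 0.37842
Variance = 0.37842 / 7 = 0.05406
SE* = √0.05406

SE* = 0.2325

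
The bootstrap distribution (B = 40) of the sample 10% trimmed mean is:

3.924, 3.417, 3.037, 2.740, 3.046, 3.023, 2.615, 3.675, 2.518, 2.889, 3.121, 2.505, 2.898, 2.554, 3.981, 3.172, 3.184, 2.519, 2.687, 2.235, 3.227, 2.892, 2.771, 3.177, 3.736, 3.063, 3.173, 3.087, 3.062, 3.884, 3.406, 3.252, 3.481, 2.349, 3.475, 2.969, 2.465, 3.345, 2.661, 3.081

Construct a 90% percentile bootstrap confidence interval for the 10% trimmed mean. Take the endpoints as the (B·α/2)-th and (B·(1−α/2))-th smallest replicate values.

(2.349, 3.884)

Sorted replicates: 2.235, 2.349, 2.465, 2.505, 2.518, 2.519, 2.554, 2.615, 2.661, 2.687, 2.740, 2.771, 2.889, 2.892, 2.898, 2.969, 3.023, 3.037, 3.046, 3.062, 3.063, 3.081, 3.087, 3.121, 3.172, 3.173, 3.177, 3.184, 3.227, 3.252, 3.345, 3.406, 3.417, 3.475, 3.481, 3.675, 3.736, 3.884, 3.924, 3.981
α = 0.10; lower rank = 40 × 0.050 = 2; upper rank = 40 × 0.950 = 38.
The 2nd smallest replicate is 2.349; the 38th is 3.884.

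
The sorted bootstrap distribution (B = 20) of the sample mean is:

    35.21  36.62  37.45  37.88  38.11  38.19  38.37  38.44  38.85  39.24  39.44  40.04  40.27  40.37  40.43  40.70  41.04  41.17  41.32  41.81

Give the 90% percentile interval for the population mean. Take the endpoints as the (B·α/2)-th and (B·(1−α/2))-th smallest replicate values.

(35.21, 41.32)

α = 0.10; lower rank = 20 × 0.050 = 1; upper rank = 20 × 0.950 = 19.
The 1st smallest replicate is 35.21; the 19th is 41.32.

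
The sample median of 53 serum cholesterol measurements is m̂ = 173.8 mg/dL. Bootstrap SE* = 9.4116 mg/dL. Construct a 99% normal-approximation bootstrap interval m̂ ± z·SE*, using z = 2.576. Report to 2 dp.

(149.56, 198.04)

Margin = 2.576 × 9.4116 = 24.244
Interval: 173.8 ± 24.244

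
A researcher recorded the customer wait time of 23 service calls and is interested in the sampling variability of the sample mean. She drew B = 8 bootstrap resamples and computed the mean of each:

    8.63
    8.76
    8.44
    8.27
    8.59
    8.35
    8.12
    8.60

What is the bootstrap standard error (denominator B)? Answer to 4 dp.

SE* = 0.1996

Bootstrap SE is the standard deviation of the 8 replicate means.
Mean of replicates: (8.63 + 8.76 + 8.44 + 8.27 + 8.59 + 8.35 + 8.12 + 8.60) / 8 = 67.76000 / 8 = 8.47000
Sum of squared deviations: (+0.16000)² + (+0.29000)² + (−0.03000)² + (−0.20000)² + (+0.12000)² + (−0.12000)² + (−0.35000)² + (+0.13000)² = 0.31880
Variance = 0.31880 / 8 = 0.03985
SE* = √0.03985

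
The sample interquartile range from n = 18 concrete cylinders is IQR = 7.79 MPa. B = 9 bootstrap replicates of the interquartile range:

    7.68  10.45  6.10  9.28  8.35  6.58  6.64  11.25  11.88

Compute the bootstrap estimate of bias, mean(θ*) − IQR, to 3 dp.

mean(θ*) = (7.68 + 10.45 + 6.10 + 9.28 + 8.35 + 6.58 + 6.64 + 11.25 + 11.88) / 9 = 8.6900
bias = 8.6900 − 7.79

bias = +0.900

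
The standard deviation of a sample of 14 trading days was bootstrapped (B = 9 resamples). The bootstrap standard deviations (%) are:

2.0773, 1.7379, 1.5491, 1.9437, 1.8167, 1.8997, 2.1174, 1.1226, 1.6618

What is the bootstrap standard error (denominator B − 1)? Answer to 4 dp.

SE* = 0.3052

Bootstrap SE is the standard deviation of the 9 replicate standard deviations.
Mean of replicates: (2.0773 + 1.7379 + 1.5491 + 1.9437 + 1.8167 + 1.8997 + 2.1174 + 1.1226 + 1.6618) / 9 = 15.92620 / 9 = 1.76958
Sum of squared deviations: (+0.30772)² + (−0.03168)² + (−0.22048)² + (+0.17412)² + (+0.04712)² + (+0.13012)² + (+0.34782)² + (−0.64698)² + (−0.10778)² = 0.74495
Variance = 0.74495 / 8 = 0.09312
SE* = √0.09312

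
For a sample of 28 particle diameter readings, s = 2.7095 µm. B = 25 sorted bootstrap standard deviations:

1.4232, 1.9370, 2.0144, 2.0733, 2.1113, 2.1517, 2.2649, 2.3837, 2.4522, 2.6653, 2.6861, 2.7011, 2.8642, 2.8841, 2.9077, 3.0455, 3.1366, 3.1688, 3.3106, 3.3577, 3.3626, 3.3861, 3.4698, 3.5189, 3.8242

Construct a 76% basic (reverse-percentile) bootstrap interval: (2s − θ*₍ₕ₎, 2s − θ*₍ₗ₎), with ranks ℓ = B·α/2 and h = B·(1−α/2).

Percentile endpoints at ranks 3 and 22: θ*₍3₎ = 2.0144, θ*₍22₎ = 3.3861.
Basic interval reflects these around s:
  lower = 2 × 2.7095 − 3.3861 = 2.0329
  upper = 2 × 2.7095 − 2.0144 = 3.4046

(2.0329, 3.4046)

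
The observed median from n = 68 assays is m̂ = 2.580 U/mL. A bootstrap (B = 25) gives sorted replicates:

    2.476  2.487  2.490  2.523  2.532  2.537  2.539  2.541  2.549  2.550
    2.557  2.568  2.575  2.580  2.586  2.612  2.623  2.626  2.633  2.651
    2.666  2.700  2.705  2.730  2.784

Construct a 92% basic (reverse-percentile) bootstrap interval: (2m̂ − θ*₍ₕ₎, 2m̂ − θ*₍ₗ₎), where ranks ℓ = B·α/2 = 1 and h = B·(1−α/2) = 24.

Percentile endpoints at ranks 1 and 24: θ*₍1₎ = 2.476, θ*₍24₎ = 2.730.
Basic interval reflects these around m̂:
  lower = 2 × 2.580 − 2.730 = 2.430
  upper = 2 × 2.580 − 2.476 = 2.684

(2.430, 2.684)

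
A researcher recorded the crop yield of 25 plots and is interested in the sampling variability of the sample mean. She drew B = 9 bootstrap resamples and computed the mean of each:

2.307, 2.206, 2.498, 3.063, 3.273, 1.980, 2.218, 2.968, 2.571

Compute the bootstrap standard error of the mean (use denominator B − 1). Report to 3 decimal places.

Bootstrap SE is the standard deviation of the 9 replicate means.
Mean of replicates: (2.307 + 2.206 + 2.498 + 3.063 + 3.273 + 1.980 + 2.218 + 2.968 + 2.571) / 9 = 23.0840 / 9 = 2.5649
Sum of squared deviations: (−0.2579)² + (−0.3589)² + (−0.0669)² + (+0.4981)² + (+0.7081)² + (−0.5849)² + (−0.3469)² + (+0.4031)² + (+0.0061)² = 1.5743
Variance = 1.5743 / 8 = 0.1968
SE* = √0.1968

SE* = 0.444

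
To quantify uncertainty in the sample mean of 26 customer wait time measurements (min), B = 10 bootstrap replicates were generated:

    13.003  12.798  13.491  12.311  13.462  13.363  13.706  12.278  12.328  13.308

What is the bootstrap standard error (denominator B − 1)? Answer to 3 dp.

Bootstrap SE is the standard deviation of the 10 replicate means.
Mean of replicates: (13.003 + 12.798 + 13.491 + 12.311 + 13.462 + 13.363 + 13.706 + 12.278 + 12.328 + 13.308) / 10 = 130.0480 / 10 = 13.0048
Sum of squared deviations: (−0.0018)² + (−0.2068)² + (+0.4862)² + (−0.6938)² + (+0.4572)² + (+0.3582)² + (+0.7012)² + (−0.7268)² + (−0.6768)² + (+0.3032)² = 2.6678
Variance = 2.6678 / 9 = 0.2964
SE* = √0.2964

SE* = 0.544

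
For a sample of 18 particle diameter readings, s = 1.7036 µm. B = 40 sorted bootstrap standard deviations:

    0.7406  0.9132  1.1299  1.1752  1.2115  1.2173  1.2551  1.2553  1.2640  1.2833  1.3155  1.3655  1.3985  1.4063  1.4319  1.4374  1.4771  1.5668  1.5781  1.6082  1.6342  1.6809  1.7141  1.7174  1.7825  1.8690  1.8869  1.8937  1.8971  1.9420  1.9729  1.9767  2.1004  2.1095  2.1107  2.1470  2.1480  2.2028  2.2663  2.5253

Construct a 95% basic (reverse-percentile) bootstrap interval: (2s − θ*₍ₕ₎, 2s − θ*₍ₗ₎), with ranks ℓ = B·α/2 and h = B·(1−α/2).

(1.1409, 2.6666)

Percentile endpoints at ranks 1 and 39: θ*₍1₎ = 0.7406, θ*₍39₎ = 2.2663.
Basic interval reflects these around s:
  lower = 2 × 1.7036 − 2.2663 = 1.1409
  upper = 2 × 1.7036 − 0.7406 = 2.6666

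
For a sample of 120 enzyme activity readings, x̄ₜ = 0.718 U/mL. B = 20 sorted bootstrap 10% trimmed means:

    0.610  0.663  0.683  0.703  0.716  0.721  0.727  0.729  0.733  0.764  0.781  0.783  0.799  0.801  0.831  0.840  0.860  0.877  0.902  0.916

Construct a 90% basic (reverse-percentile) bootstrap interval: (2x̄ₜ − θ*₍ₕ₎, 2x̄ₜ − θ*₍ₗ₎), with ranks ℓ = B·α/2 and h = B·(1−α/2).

Percentile endpoints at ranks 1 and 19: θ*₍1₎ = 0.610, θ*₍19₎ = 0.902.
Basic interval reflects these around x̄ₜ:
  lower = 2 × 0.718 − 0.902 = 0.534
  upper = 2 × 0.718 − 0.610 = 0.826

(0.534, 0.826)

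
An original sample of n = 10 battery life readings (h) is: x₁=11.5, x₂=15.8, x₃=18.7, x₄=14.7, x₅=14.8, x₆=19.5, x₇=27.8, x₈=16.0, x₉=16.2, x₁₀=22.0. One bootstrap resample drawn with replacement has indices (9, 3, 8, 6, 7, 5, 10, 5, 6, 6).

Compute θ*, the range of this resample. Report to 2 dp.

θ* = 13.00

Resample values: 16.2, 18.7, 16.0, 19.5, 27.8, 14.8, 22.0, 14.8, 19.5, 19.5.
Range = 27.8 − 14.8 = 13.00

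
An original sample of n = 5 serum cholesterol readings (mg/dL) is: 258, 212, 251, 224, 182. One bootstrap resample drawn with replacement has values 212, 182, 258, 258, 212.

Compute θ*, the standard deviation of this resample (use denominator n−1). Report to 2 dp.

Mean = 224.4000; sum of squared deviations = 4363.2000
s² = 4363.2000 / 4 = 1090.8000
s = √1090.8000 = 33.03

θ* = 33.03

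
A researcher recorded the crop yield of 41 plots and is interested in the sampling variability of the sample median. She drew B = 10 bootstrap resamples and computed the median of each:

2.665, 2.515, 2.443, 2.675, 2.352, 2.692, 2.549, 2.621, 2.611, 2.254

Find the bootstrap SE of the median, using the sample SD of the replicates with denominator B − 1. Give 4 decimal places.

Bootstrap SE is the standard deviation of the 10 replicate medians.
Mean of replicates: (2.665 + 2.515 + 2.443 + 2.675 + 2.352 + 2.692 + 2.549 + 2.621 + 2.611 + 2.254) / 10 = 25.37700 / 10 = 2.53770
Sum of squared deviations: (+0.12730)² + (−0.02270)² + (−0.09470)² + (+0.13730)² + (−0.18570)² + (+0.15430)² + (+0.01130)² + (+0.08330)² + (+0.07330)² + (−0.28370)² = 0.19576
Variance = 0.19576 / 9 = 0.02175
SE* = √0.02175

SE* = 0.1475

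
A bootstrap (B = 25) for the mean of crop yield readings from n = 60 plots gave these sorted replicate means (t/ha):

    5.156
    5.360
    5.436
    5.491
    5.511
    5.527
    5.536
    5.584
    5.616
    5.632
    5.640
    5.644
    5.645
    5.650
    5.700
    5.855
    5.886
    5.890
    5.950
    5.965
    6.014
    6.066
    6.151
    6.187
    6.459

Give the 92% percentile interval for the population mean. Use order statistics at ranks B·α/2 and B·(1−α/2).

(5.156, 6.187)

α = 0.08; lower rank = 25 × 0.040 = 1; upper rank = 25 × 0.960 = 24.
The 1st smallest replicate is 5.156; the 24th is 6.187.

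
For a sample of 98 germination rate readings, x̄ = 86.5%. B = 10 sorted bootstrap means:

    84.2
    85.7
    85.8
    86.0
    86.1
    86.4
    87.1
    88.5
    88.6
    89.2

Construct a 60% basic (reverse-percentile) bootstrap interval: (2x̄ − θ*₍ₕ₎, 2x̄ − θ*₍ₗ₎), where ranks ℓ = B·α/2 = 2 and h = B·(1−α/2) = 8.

(84.5, 87.3)

Percentile endpoints at ranks 2 and 8: θ*₍2₎ = 85.7, θ*₍8₎ = 88.5.
Basic interval reflects these around x̄:
  lower = 2 × 86.5 − 88.5 = 84.5
  upper = 2 × 86.5 − 85.7 = 87.3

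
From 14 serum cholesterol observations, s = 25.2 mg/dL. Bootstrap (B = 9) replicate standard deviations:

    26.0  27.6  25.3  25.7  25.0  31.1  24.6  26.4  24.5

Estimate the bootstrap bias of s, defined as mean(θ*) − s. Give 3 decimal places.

bias = +1.044

mean(θ*) = (26.0 + 27.6 + 25.3 + 25.7 + 25.0 + 31.1 + 24.6 + 26.4 + 24.5) / 9 = 26.2444
bias = 26.2444 − 25.2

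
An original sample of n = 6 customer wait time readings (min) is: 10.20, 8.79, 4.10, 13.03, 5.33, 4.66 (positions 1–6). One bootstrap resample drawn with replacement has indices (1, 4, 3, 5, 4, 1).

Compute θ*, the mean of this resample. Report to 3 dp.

Resample values: 10.20, 13.03, 4.10, 5.33, 13.03, 10.20.
Mean = (10.20 + 13.03 + 4.10 + 5.33 + 13.03 + 10.20) / 6 = 55.890 / 6 = 9.315

θ* = 9.315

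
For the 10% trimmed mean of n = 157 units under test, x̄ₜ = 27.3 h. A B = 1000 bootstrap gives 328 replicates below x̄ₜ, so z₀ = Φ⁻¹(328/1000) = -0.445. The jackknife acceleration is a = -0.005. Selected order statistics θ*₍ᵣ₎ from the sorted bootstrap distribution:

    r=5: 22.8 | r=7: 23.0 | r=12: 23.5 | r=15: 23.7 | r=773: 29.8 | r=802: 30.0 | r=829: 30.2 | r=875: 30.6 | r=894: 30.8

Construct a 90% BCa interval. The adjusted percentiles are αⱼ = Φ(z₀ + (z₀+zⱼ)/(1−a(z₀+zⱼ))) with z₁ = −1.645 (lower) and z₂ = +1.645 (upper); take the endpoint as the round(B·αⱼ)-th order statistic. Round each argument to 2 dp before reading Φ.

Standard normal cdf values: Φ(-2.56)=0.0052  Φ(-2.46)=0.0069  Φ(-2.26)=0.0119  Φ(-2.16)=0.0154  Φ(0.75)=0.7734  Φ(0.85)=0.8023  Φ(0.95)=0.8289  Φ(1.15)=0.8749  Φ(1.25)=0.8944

Lower: z₀ + z₁ = -0.445 + (-1.645) = -2.090; 1 − a(z₀+z₁) = 1 − (-0.005)(-2.090) = 0.9896; argument = -0.445 + (-2.090)/0.9896 = -2.5571 → -2.56.
α₁ = Φ(-2.56) = 0.0052; rank = round(1000 × 0.0052) = 5; θ*₍5₎ = 22.8.
Upper: z₀ + z₂ = 1.200; 1 − a(z₀+z₂) = 1.0060; argument = 0.7478 → 0.75; α₂ = 0.7734; rank = 773; θ*₍773₎ = 29.8.

(22.8, 29.8)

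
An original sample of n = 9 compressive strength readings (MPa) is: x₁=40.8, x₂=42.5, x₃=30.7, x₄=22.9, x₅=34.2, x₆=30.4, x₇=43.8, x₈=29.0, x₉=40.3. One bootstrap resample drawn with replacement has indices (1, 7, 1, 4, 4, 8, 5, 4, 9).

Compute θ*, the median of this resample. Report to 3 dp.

Resample values: 40.8, 43.8, 40.8, 22.9, 22.9, 29.0, 34.2, 22.9, 40.3.
Sorted: 22.9, 22.9, 22.9, 29.0, 34.2, 40.3, 40.8, 40.8, 43.8
Median = middle value = 34.200

θ* = 34.200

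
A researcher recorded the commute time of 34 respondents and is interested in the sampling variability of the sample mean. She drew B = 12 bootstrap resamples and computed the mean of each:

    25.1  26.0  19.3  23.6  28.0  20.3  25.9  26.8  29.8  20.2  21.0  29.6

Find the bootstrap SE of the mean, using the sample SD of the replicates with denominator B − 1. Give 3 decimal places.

SE* = 3.720

Bootstrap SE is the standard deviation of the 12 replicate means.
Mean of replicates: (25.1 + 26.0 + 19.3 + 23.6 + 28.0 + 20.3 + 25.9 + 26.8 + 29.8 + 20.2 + 21.0 + 29.6) / 12 = 295.6000 / 12 = 24.6333
Sum of squared deviations: (+0.4667)² + (+1.3667)² + (−5.3333)² + (−1.0333)² + (+3.3667)² + (−4.3333)² + (+1.2667)² + (+2.1667)² + (+5.1667)² + (−4.4333)² + (−3.6333)² + (+4.9667)² = 152.2267
Variance = 152.2267 / 11 = 13.8388
SE* = √13.8388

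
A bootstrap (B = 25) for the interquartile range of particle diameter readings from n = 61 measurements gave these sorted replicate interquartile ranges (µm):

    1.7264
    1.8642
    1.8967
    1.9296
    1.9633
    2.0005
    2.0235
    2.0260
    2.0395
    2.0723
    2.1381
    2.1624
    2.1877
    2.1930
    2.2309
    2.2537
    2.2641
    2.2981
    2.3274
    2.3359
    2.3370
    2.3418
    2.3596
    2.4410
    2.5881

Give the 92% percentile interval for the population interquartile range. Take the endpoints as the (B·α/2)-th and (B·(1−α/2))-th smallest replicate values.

(1.7264, 2.4410)

α = 0.08; lower rank = 25 × 0.040 = 1; upper rank = 25 × 0.960 = 24.
The 1st smallest replicate is 1.7264; the 24th is 2.4410.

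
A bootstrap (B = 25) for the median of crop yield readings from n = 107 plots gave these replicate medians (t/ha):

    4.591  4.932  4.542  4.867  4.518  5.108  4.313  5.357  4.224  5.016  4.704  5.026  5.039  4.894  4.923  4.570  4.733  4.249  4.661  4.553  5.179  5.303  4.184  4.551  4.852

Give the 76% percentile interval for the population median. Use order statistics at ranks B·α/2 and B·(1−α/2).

Sorted replicates: 4.184, 4.224, 4.249, 4.313, 4.518, 4.542, 4.551, 4.553, 4.570, 4.591, 4.661, 4.704, 4.733, 4.852, 4.867, 4.894, 4.923, 4.932, 5.016, 5.026, 5.039, 5.108, 5.179, 5.303, 5.357
α = 0.24; lower rank = 25 × 0.120 = 3; upper rank = 25 × 0.880 = 22.
The 3rd smallest replicate is 4.249; the 22nd is 5.108.

(4.249, 5.108)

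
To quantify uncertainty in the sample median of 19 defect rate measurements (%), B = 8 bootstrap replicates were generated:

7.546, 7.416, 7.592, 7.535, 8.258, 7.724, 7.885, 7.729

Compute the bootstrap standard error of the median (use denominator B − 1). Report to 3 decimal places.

Bootstrap SE is the standard deviation of the 8 replicate medians.
Mean of replicates: (7.546 + 7.416 + 7.592 + 7.535 + 8.258 + 7.724 + 7.885 + 7.729) / 8 = 61.6850 / 8 = 7.7106
Sum of squared deviations: (−0.1646)² + (−0.2946)² + (−0.1186)² + (−0.1756)² + (+0.5474)² + (+0.0134)² + (+0.1744)² + (+0.0184)² = 0.4894
Variance = 0.4894 / 7 = 0.0699
SE* = √0.0699

SE* = 0.264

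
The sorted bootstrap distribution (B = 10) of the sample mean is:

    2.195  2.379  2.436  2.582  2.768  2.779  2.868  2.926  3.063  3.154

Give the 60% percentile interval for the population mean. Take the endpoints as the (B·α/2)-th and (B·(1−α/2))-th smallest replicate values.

α = 0.40; lower rank = 10 × 0.200 = 2; upper rank = 10 × 0.800 = 8.
The 2nd smallest replicate is 2.379; the 8th is 2.926.

(2.379, 2.926)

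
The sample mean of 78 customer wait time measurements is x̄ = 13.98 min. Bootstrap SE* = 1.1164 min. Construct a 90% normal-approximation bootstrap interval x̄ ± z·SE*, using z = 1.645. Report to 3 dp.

(12.144, 15.816)

Margin = 1.645 × 1.1164 = 1.8365
Interval: 13.98 ± 1.8365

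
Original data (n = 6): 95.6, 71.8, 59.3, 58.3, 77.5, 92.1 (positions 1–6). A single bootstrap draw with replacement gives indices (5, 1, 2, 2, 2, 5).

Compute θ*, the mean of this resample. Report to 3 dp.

Resample values: 77.5, 95.6, 71.8, 71.8, 71.8, 77.5.
Mean = (77.5 + 95.6 + 71.8 + 71.8 + 71.8 + 77.5) / 6 = 466.00 / 6 = 77.667

θ* = 77.667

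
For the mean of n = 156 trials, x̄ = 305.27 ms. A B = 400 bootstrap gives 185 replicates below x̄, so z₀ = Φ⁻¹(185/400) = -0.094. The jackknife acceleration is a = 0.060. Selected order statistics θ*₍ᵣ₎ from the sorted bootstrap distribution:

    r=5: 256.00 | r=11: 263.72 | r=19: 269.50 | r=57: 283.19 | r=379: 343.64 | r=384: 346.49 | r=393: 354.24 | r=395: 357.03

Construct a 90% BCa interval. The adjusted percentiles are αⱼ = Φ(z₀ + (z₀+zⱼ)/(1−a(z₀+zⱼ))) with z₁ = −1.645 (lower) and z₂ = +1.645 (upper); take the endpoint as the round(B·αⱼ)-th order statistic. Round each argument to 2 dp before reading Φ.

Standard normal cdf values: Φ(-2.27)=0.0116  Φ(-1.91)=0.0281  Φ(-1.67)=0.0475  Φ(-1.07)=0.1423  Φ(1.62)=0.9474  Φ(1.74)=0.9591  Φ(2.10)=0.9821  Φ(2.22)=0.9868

(269.50, 343.64)

Lower: z₀ + z₁ = -0.094 + (-1.645) = -1.739; 1 − a(z₀+z₁) = 1 − (0.060)(-1.739) = 1.1043; argument = -0.094 + (-1.739)/1.1043 = -1.6687 → -1.67.
α₁ = Φ(-1.67) = 0.0475; rank = round(400 × 0.0475) = 19; θ*₍19₎ = 269.50.
Upper: z₀ + z₂ = 1.551; 1 − a(z₀+z₂) = 0.9069; argument = 1.6161 → 1.62; α₂ = 0.9474; rank = 379; θ*₍379₎ = 343.64.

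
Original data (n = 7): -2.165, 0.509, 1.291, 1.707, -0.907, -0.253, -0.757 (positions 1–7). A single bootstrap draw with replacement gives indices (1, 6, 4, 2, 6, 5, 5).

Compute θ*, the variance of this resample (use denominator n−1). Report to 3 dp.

Resample values: -2.165, -0.253, 1.707, 0.509, -0.253, -0.907, -0.907.
Mean = -0.3241; sum of squared deviations = 8.8980
s² = 8.8980 / 6 = 1.4830

θ* = 1.483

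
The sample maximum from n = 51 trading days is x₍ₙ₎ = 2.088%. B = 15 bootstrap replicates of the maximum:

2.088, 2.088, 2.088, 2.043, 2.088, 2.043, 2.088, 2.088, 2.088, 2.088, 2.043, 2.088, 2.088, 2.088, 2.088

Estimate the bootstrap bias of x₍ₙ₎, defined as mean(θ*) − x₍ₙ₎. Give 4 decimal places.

mean(θ*) = (2.088 + 2.088 + 2.088 + 2.043 + 2.088 + 2.043 + 2.088 + 2.088 + 2.088 + 2.088 + 2.043 + 2.088 + 2.088 + 2.088 + 2.088) / 15 = 2.07900
bias = 2.07900 − 2.088

bias = −0.0090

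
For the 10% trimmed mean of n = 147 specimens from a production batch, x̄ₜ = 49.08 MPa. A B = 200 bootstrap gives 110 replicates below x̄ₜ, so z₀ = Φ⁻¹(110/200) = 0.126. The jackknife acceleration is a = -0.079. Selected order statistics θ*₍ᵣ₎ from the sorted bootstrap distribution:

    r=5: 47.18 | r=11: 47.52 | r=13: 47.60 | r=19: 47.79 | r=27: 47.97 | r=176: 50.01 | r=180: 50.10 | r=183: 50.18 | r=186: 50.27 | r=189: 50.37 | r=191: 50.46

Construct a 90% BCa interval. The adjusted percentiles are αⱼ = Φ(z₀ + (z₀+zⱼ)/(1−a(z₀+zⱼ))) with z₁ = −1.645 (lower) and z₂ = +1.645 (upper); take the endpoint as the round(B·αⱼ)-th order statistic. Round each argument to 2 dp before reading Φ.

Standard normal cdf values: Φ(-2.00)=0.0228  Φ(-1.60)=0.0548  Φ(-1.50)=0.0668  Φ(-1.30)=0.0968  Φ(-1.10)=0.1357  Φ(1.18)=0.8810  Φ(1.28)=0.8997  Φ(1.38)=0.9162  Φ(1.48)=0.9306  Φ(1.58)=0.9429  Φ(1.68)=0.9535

(47.52, 50.46)

Lower: z₀ + z₁ = 0.126 + (-1.645) = -1.519; 1 − a(z₀+z₁) = 1 − (-0.079)(-1.519) = 0.8800; argument = 0.126 + (-1.519)/0.8800 = -1.6001 → -1.60.
α₁ = Φ(-1.60) = 0.0548; rank = round(200 × 0.0548) = 11; θ*₍11₎ = 47.52.
Upper: z₀ + z₂ = 1.771; 1 − a(z₀+z₂) = 1.1399; argument = 1.6796 → 1.68; α₂ = 0.9535; rank = 191; θ*₍191₎ = 50.46.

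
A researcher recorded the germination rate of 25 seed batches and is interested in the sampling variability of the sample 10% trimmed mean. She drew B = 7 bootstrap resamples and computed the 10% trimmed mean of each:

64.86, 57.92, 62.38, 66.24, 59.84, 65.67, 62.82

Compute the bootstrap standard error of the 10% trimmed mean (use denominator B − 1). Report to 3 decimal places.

Bootstrap SE is the standard deviation of the 7 replicate 10% trimmed means.
Mean of replicates: (64.86 + 57.92 + 62.38 + 66.24 + 59.84 + 65.67 + 62.82) / 7 = 439.7300 / 7 = 62.8186
Sum of squared deviations: (+2.0414)² + (−4.8986)² + (−0.4386)² + (+3.4214)² + (−2.9786)² + (+2.8514)² + (+0.0014)² = 57.0645
Variance = 57.0645 / 6 = 9.5107
SE* = √9.5107

SE* = 3.084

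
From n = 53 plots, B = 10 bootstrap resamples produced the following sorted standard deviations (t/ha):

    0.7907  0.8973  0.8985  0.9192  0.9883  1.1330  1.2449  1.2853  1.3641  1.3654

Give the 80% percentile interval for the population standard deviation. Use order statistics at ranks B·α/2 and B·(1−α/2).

(0.7907, 1.3641)

α = 0.20; lower rank = 10 × 0.100 = 1; upper rank = 10 × 0.900 = 9.
The 1st smallest replicate is 0.7907; the 9th is 1.3641.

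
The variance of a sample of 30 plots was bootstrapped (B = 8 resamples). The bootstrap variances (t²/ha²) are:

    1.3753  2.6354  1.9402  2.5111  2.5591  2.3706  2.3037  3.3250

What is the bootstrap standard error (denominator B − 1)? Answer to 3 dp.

SE* = 0.563

Bootstrap SE is the standard deviation of the 8 replicate variances.
Mean of replicates: (1.3753 + 2.6354 + 1.9402 + 2.5111 + 2.5591 + 2.3706 + 2.3037 + 3.3250) / 8 = 19.02040 / 8 = 2.37755
Sum of squared deviations: (−1.00225)² + (+0.25785)² + (−0.43735)² + (+0.13355)² + (+0.18155)² + (−0.00695)² + (−0.07385)² + (+0.94745)² = 2.21623
Variance = 2.21623 / 7 = 0.31660
SE* = √0.31660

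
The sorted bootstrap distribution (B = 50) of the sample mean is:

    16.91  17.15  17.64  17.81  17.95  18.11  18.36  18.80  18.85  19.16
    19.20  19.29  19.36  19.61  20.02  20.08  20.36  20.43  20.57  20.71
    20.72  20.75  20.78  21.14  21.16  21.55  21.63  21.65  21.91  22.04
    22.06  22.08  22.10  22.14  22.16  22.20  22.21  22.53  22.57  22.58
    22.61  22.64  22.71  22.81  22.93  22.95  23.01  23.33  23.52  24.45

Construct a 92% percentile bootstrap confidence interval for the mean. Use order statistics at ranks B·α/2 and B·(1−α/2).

(17.15, 23.33)

α = 0.08; lower rank = 50 × 0.040 = 2; upper rank = 50 × 0.960 = 48.
The 2nd smallest replicate is 17.15; the 48th is 23.33.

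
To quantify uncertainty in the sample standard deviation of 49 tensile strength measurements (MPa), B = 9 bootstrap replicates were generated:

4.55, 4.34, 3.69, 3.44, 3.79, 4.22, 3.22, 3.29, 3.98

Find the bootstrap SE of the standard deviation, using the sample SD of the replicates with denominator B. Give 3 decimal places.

Bootstrap SE is the standard deviation of the 9 replicate standard deviations.
Mean of replicates: (4.55 + 4.34 + 3.69 + 3.44 + 3.79 + 4.22 + 3.22 + 3.29 + 3.98) / 9 = 34.5200 / 9 = 3.8356
Sum of squared deviations: (+0.7144)² + (+0.5044)² + (−0.1456)² + (−0.3956)² + (−0.0456)² + (+0.3844)² + (−0.6156)² + (−0.5456)² + (+0.1444)² = 1.7898
Variance = 1.7898 / 9 = 0.1989
SE* = √0.1989

SE* = 0.446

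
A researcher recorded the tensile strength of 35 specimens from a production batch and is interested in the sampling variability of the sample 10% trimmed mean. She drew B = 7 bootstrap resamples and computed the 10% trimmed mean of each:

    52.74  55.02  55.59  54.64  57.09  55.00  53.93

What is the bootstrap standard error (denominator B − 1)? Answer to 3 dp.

Bootstrap SE is the standard deviation of the 7 replicate 10% trimmed means.
Mean of replicates: (52.74 + 55.02 + 55.59 + 54.64 + 57.09 + 55.00 + 53.93) / 7 = 384.0100 / 7 = 54.8586
Sum of squared deviations: (−2.1186)² + (+0.1614)² + (+0.7314)² + (−0.2186)² + (+2.2314)² + (+0.1414)² + (−0.9286)² = 10.9587
Variance = 10.9587 / 6 = 1.8264
SE* = √1.8264

SE* = 1.351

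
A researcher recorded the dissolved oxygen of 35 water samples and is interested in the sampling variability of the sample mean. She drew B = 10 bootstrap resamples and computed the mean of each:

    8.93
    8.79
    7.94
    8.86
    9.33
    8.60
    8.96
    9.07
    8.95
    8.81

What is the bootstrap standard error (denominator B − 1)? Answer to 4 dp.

Bootstrap SE is the standard deviation of the 10 replicate means.
Mean of replicates: (8.93 + 8.79 + 7.94 + 8.86 + 9.33 + 8.60 + 8.96 + 9.07 + 8.95 + 8.81) / 10 = 88.24000 / 10 = 8.82400
Sum of squared deviations: (+0.10600)² + (−0.03400)² + (−0.88400)² + (+0.03600)² + (+0.50600)² + (−0.22400)² + (+0.13600)² + (+0.24600)² + (+0.12600)² + (−0.01400)² = 1.19644
Variance = 1.19644 / 9 = 0.13294
SE* = √0.13294

SE* = 0.3646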